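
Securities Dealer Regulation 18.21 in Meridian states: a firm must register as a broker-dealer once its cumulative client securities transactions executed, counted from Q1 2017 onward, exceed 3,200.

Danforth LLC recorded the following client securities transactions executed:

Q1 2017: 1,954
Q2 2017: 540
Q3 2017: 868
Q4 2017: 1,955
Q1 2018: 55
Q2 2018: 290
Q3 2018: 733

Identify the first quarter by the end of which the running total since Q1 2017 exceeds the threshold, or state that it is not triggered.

Through Q1 2017: 1,954
Through Q2 2017: 2,494
Through Q3 2017: 3,362 ← exceeds threshold

Q3 2017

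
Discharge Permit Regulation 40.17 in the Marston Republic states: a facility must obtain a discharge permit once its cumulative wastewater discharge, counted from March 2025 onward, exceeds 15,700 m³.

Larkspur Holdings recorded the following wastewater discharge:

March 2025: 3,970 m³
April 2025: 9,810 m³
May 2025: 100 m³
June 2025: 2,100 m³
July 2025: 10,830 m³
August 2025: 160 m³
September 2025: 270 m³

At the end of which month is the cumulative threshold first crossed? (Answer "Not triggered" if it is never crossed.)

June 2025

Through March 2025: 3,970 m³
Through April 2025: 13,780 m³
Through May 2025: 13,880 m³
Through June 2025: 15,980 m³ ← exceeds threshold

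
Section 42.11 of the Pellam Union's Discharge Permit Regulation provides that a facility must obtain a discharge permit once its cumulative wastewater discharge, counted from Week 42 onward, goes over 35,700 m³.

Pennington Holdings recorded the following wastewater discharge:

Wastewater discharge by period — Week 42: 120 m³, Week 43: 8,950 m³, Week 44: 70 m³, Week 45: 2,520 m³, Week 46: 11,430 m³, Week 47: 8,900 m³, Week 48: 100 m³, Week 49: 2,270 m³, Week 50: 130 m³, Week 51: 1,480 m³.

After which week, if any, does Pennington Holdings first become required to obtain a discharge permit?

Through Week 42: 120 m³
Through Week 43: 9,070 m³
Through Week 44: 9,140 m³
Through Week 45: 11,660 m³
Through Week 46: 23,090 m³
Through Week 47: 31,990 m³
Through Week 48: 32,090 m³
Through Week 49: 34,360 m³
Through Week 50: 34,490 m³
Through Week 51: 35,970 m³ ← exceeds threshold

Week 51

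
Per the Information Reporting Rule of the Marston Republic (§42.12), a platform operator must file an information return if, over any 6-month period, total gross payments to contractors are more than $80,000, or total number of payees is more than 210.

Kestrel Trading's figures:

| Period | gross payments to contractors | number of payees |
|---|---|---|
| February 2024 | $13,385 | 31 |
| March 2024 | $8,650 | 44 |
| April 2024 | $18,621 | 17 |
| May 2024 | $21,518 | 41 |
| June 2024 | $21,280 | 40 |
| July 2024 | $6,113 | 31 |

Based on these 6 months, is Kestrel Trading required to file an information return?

Yes

Total gross payments to contractors: $13,385 + $8,650 + $18,621 + $21,518 + $21,280 + $6,113 = $89,567 (> $80,000).
Total number of payees: 31 + 44 + 17 + 41 + 40 + 31 = 204 (≤ 210).
The test is 'or': at least one threshold is exceeded.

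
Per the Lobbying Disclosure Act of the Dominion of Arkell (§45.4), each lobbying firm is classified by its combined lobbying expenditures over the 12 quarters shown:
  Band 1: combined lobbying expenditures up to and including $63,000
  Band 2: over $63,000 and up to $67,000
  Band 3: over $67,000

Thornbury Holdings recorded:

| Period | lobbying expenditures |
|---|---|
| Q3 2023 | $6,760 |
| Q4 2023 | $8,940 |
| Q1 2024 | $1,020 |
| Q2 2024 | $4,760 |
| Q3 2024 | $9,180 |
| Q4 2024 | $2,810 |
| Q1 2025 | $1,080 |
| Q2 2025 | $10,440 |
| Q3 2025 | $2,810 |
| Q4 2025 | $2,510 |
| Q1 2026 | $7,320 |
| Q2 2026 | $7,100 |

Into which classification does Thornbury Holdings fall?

Band 2

Combined lobbying expenditures: $6,760 + $8,940 + $1,020 + $4,760 + $9,180 + $2,810 + $1,080 + $10,440 + $2,810 + $2,510 + $7,320 + $7,100 = $64,730.
$63,000 < $64,730 ≤ $67,000, so Band 2 applies.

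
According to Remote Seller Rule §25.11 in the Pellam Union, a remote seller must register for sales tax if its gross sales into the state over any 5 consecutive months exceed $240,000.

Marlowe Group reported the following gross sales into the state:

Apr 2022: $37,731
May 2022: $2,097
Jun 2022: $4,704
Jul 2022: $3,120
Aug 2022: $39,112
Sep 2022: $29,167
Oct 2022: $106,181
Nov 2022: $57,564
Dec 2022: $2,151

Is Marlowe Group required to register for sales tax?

Apr 2022–Aug 2022: $37,731 + $2,097 + $4,704 + $3,120 + $39,112 = $86,764 (under)
May 2022–Sep 2022: $2,097 + $4,704 + $3,120 + $39,112 + $29,167 = $78,200 (under)
Jun 2022–Oct 2022: $4,704 + $3,120 + $39,112 + $29,167 + $106,181 = $182,284 (under)
Jul 2022–Nov 2022: $3,120 + $39,112 + $29,167 + $106,181 + $57,564 = $235,144 (under)
Aug 2022–Dec 2022: $39,112 + $29,167 + $106,181 + $57,564 + $2,151 = $234,175 (under)
No window exceeds $240,000.

No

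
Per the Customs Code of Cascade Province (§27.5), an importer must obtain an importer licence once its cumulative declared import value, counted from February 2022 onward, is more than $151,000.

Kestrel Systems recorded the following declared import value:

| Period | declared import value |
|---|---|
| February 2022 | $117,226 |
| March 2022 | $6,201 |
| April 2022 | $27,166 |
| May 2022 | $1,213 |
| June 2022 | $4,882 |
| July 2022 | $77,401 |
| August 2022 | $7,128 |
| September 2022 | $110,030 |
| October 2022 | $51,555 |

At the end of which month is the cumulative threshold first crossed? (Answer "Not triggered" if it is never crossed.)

Through February 2022: $117,226
Through March 2022: $123,427
Through April 2022: $150,593
Through May 2022: $151,806 ← exceeds threshold

May 2022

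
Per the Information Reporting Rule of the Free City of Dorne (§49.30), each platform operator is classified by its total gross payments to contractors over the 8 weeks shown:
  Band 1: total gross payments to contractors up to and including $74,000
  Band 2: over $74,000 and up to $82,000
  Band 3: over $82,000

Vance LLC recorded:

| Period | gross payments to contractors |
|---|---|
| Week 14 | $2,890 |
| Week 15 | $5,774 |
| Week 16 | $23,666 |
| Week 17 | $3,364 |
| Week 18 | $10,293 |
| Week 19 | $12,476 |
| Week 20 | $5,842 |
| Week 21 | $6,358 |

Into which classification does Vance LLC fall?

Total gross payments to contractors: $2,890 + $5,774 + $23,666 + $3,364 + $10,293 + $12,476 + $5,842 + $6,358 = $70,663.
$70,663 ≤ $74,000, so Band 1 applies.

Band 1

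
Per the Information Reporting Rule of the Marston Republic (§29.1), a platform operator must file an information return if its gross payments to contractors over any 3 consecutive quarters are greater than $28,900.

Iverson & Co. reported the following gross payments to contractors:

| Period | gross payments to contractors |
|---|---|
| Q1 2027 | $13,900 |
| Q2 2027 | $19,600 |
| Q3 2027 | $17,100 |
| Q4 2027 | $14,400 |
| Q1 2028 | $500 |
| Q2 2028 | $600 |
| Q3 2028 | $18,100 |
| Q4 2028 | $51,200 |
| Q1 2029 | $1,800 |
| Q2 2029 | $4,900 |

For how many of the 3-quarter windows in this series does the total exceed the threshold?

6

Q1 2027–Q3 2027: $13,900 + $19,600 + $17,100 = $50,600 (over)
Q2 2027–Q4 2027: $19,600 + $17,100 + $14,400 = $51,100 (over)
Q3 2027–Q1 2028: $17,100 + $14,400 + $500 = $32,000 (over)
Q4 2027–Q2 2028: $14,400 + $500 + $600 = $15,500 (under)
Q1 2028–Q3 2028: $500 + $600 + $18,100 = $19,200 (under)
Q2 2028–Q4 2028: $600 + $18,100 + $51,200 = $69,900 (over)
Q3 2028–Q1 2029: $18,100 + $51,200 + $1,800 = $71,100 (over)
Q4 2028–Q2 2029: $51,200 + $1,800 + $4,900 = $57,900 (over)
6 windows exceed the threshold.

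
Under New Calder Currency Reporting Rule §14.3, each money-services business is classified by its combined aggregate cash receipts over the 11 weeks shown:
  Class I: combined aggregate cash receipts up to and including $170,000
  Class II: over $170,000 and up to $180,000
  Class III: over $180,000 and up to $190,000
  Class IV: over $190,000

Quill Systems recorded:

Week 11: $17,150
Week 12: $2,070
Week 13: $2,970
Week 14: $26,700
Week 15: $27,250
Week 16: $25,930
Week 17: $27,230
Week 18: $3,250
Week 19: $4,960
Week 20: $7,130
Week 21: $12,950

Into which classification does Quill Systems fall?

Combined aggregate cash receipts: $17,150 + $2,070 + $2,970 + $26,700 + $27,250 + $25,930 + $27,230 + $3,250 + $4,960 + $7,130 + $12,950 = $157,590.
$157,590 ≤ $170,000, so Class I applies.

Class I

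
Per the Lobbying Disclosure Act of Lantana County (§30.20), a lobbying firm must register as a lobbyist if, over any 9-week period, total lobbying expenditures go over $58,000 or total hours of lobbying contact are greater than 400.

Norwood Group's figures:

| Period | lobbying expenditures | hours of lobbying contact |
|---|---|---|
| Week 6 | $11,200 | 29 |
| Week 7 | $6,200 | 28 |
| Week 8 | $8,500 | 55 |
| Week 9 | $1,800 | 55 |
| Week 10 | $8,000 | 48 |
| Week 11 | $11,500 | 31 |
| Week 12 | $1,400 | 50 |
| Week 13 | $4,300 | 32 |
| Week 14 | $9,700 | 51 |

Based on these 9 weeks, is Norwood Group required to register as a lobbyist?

Total lobbying expenditures: $11,200 + $6,200 + $8,500 + $1,800 + $8,000 + $11,500 + $1,400 + $4,300 + $9,700 = $62,600 (> $58,000).
Total hours of lobbying contact: 29 + 28 + 55 + 55 + 48 + 31 + 50 + 32 + 51 = 379 (≤ 400).
The test is 'or': at least one threshold is exceeded.

Yes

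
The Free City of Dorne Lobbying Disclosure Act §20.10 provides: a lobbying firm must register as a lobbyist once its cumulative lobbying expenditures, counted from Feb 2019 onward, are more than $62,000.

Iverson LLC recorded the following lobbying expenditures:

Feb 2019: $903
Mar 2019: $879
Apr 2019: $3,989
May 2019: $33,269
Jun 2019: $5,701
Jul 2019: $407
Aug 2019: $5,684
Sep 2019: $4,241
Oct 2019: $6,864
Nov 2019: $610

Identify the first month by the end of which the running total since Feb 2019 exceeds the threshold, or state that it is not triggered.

Through Feb 2019: $903
Through Mar 2019: $1,782
Through Apr 2019: $5,771
Through May 2019: $39,040
Through Jun 2019: $44,741
Through Jul 2019: $45,148
Through Aug 2019: $50,832
Through Sep 2019: $55,073
Through Oct 2019: $61,937
Through Nov 2019: $62,547 ← exceeds threshold

Nov 2019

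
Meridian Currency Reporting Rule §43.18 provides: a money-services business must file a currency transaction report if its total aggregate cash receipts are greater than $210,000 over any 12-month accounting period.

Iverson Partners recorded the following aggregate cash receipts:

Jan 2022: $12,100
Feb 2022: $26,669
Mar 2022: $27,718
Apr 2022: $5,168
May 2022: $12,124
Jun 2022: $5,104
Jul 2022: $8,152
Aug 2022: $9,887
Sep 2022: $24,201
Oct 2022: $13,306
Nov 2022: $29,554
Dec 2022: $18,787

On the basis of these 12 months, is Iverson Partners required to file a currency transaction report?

No

Total aggregate cash receipts: $12,100 + $26,669 + $27,718 + $5,168 + $12,124 + $5,104 + $8,152 + $9,887 + $24,201 + $13,306 + $29,554 + $18,787 = $192,770.
$192,770 ≤ $210,000, so the threshold is not exceeded.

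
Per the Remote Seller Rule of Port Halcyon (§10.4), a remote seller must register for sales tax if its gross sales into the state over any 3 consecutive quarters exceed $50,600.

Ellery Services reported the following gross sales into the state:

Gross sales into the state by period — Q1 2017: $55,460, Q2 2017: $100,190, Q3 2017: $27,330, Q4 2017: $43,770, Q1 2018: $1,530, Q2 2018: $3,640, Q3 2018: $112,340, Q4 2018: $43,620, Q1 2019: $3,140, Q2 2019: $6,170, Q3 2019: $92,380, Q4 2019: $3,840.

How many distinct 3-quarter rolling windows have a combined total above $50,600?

9

Q1 2017–Q3 2017: $55,460 + $100,190 + $27,330 = $182,980 (over)
Q2 2017–Q4 2017: $100,190 + $27,330 + $43,770 = $171,290 (over)
Q3 2017–Q1 2018: $27,330 + $43,770 + $1,530 = $72,630 (over)
Q4 2017–Q2 2018: $43,770 + $1,530 + $3,640 = $48,940 (under)
Q1 2018–Q3 2018: $1,530 + $3,640 + $112,340 = $117,510 (over)
Q2 2018–Q4 2018: $3,640 + $112,340 + $43,620 = $159,600 (over)
Q3 2018–Q1 2019: $112,340 + $43,620 + $3,140 = $159,100 (over)
Q4 2018–Q2 2019: $43,620 + $3,140 + $6,170 = $52,930 (over)
Q1 2019–Q3 2019: $3,140 + $6,170 + $92,380 = $101,690 (over)
Q2 2019–Q4 2019: $6,170 + $92,380 + $3,840 = $102,390 (over)
9 windows exceed the threshold.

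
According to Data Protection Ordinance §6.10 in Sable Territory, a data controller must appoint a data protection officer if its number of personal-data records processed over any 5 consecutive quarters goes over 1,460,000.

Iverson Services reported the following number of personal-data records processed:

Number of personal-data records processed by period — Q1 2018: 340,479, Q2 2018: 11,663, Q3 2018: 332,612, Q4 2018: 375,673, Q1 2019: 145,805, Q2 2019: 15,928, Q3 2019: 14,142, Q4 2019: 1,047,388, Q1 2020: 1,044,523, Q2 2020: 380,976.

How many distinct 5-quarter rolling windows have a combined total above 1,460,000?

3

Q1 2018–Q1 2019: 340,479 + 11,663 + 332,612 + 375,673 + 145,805 = 1,206,232 (under)
Q2 2018–Q2 2019: 11,663 + 332,612 + 375,673 + 145,805 + 15,928 = 881,681 (under)
Q3 2018–Q3 2019: 332,612 + 375,673 + 145,805 + 15,928 + 14,142 = 884,160 (under)
Q4 2018–Q4 2019: 375,673 + 145,805 + 15,928 + 14,142 + 1,047,388 = 1,598,936 (over)
Q1 2019–Q1 2020: 145,805 + 15,928 + 14,142 + 1,047,388 + 1,044,523 = 2,267,786 (over)
Q2 2019–Q2 2020: 15,928 + 14,142 + 1,047,388 + 1,044,523 + 380,976 = 2,502,957 (over)
3 windows exceed the threshold.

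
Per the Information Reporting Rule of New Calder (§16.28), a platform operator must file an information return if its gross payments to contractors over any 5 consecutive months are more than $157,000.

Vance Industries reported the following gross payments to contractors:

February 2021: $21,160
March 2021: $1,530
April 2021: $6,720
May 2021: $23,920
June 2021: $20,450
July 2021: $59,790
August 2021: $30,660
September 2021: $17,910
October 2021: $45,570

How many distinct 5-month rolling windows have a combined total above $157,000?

February 2021–June 2021: $21,160 + $1,530 + $6,720 + $23,920 + $20,450 = $73,780 (under)
March 2021–July 2021: $1,530 + $6,720 + $23,920 + $20,450 + $59,790 = $112,410 (under)
April 2021–August 2021: $6,720 + $23,920 + $20,450 + $59,790 + $30,660 = $141,540 (under)
May 2021–September 2021: $23,920 + $20,450 + $59,790 + $30,660 + $17,910 = $152,730 (under)
June 2021–October 2021: $20,450 + $59,790 + $30,660 + $17,910 + $45,570 = $174,380 (over)
1 window exceeds the threshold.

1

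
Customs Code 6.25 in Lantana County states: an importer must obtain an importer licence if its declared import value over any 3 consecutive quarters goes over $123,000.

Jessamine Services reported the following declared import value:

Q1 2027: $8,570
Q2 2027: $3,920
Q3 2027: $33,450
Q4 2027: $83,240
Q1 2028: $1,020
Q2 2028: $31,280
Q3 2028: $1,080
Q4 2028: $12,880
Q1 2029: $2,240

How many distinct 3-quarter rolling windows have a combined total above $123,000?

Q1 2027–Q3 2027: $8,570 + $3,920 + $33,450 = $45,940 (under)
Q2 2027–Q4 2027: $3,920 + $33,450 + $83,240 = $120,610 (under)
Q3 2027–Q1 2028: $33,450 + $83,240 + $1,020 = $117,710 (under)
Q4 2027–Q2 2028: $83,240 + $1,020 + $31,280 = $115,540 (under)
Q1 2028–Q3 2028: $1,020 + $31,280 + $1,080 = $33,380 (under)
Q2 2028–Q4 2028: $31,280 + $1,080 + $12,880 = $45,240 (under)
Q3 2028–Q1 2029: $1,080 + $12,880 + $2,240 = $16,200 (under)
0 windows exceed the threshold.

0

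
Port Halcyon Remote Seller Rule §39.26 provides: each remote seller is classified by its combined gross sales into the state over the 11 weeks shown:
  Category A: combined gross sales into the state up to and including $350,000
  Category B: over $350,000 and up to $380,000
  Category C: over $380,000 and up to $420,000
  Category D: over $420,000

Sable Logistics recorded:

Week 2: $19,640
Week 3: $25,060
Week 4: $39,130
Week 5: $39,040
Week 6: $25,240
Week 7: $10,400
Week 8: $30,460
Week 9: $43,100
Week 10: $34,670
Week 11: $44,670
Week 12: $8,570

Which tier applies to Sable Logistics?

Category A

Combined gross sales into the state: $19,640 + $25,060 + $39,130 + $39,040 + $25,240 + $10,400 + $30,460 + $43,100 + $34,670 + $44,670 + $8,570 = $319,980.
$319,980 ≤ $350,000, so Category A applies.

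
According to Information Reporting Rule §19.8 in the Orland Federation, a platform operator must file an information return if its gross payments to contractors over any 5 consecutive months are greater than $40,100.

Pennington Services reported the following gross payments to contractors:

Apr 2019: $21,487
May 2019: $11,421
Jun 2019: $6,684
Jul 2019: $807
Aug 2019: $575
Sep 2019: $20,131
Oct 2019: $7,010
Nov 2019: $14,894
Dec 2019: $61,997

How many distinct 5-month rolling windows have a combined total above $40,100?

Apr 2019–Aug 2019: $21,487 + $11,421 + $6,684 + $807 + $575 = $40,974 (over)
May 2019–Sep 2019: $11,421 + $6,684 + $807 + $575 + $20,131 = $39,618 (under)
Jun 2019–Oct 2019: $6,684 + $807 + $575 + $20,131 + $7,010 = $35,207 (under)
Jul 2019–Nov 2019: $807 + $575 + $20,131 + $7,010 + $14,894 = $43,417 (over)
Aug 2019–Dec 2019: $575 + $20,131 + $7,010 + $14,894 + $61,997 = $104,607 (over)
3 windows exceed the threshold.

3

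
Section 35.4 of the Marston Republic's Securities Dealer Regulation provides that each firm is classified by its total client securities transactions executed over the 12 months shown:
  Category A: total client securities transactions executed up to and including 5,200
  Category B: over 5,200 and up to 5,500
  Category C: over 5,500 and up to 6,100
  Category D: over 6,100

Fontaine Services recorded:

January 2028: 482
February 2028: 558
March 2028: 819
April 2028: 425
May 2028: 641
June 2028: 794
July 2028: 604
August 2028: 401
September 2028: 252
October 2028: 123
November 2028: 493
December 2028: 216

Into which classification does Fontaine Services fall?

Category C

Total client securities transactions executed: 482 + 558 + 819 + 425 + 641 + 794 + 604 + 401 + 252 + 123 + 493 + 216 = 5,808.
5,500 < 5,808 ≤ 6,100, so Category C applies.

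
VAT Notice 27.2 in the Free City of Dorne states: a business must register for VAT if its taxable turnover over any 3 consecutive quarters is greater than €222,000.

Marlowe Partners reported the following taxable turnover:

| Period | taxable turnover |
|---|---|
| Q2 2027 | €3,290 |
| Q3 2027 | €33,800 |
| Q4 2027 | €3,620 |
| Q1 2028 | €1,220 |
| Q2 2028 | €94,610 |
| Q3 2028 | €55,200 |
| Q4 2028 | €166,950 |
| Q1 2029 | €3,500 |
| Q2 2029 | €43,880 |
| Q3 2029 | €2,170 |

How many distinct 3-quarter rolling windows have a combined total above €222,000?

Q2 2027–Q4 2027: €3,290 + €33,800 + €3,620 = €40,710 (under)
Q3 2027–Q1 2028: €33,800 + €3,620 + €1,220 = €38,640 (under)
Q4 2027–Q2 2028: €3,620 + €1,220 + €94,610 = €99,450 (under)
Q1 2028–Q3 2028: €1,220 + €94,610 + €55,200 = €151,030 (under)
Q2 2028–Q4 2028: €94,610 + €55,200 + €166,950 = €316,760 (over)
Q3 2028–Q1 2029: €55,200 + €166,950 + €3,500 = €225,650 (over)
Q4 2028–Q2 2029: €166,950 + €3,500 + €43,880 = €214,330 (under)
Q1 2029–Q3 2029: €3,500 + €43,880 + €2,170 = €49,550 (under)
2 windows exceed the threshold.

2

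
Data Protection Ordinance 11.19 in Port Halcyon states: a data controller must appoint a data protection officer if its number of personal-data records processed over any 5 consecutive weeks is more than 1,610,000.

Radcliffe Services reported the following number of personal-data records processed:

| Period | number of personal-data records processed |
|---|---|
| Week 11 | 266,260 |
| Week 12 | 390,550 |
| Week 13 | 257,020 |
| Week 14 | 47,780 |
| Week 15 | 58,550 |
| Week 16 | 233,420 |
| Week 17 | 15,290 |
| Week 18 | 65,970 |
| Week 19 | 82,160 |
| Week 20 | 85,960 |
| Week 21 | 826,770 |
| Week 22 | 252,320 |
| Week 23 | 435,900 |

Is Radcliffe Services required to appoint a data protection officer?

Yes

Week 11–Week 15: 266,260 + 390,550 + 257,020 + 47,780 + 58,550 = 1,020,160 (under)
Week 12–Week 16: 390,550 + 257,020 + 47,780 + 58,550 + 233,420 = 987,320 (under)
Week 13–Week 17: 257,020 + 47,780 + 58,550 + 233,420 + 15,290 = 612,060 (under)
Week 14–Week 18: 47,780 + 58,550 + 233,420 + 15,290 + 65,970 = 421,010 (under)
Week 15–Week 19: 58,550 + 233,420 + 15,290 + 65,970 + 82,160 = 455,390 (under)
Week 16–Week 20: 233,420 + 15,290 + 65,970 + 82,160 + 85,960 = 482,800 (under)
Week 17–Week 21: 15,290 + 65,970 + 82,160 + 85,960 + 826,770 = 1,076,150 (under)
Week 18–Week 22: 65,970 + 82,160 + 85,960 + 826,770 + 252,320 = 1,313,180 (under)
Week 19–Week 23: 82,160 + 85,960 + 826,770 + 252,320 + 435,900 = 1,683,110 (over)
At least one window exceeds 1,610,000.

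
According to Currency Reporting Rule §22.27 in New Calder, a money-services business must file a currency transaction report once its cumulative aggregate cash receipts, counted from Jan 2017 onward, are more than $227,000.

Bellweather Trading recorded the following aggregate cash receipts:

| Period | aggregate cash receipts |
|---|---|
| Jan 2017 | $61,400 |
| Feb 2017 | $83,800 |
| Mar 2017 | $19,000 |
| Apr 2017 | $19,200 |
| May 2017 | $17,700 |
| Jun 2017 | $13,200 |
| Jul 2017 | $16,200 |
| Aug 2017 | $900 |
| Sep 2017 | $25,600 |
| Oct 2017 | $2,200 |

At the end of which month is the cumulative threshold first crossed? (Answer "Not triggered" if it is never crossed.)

Jul 2017

Through Jan 2017: $61,400
Through Feb 2017: $145,200
Through Mar 2017: $164,200
Through Apr 2017: $183,400
Through May 2017: $201,100
Through Jun 2017: $214,300
Through Jul 2017: $230,500 ← exceeds threshold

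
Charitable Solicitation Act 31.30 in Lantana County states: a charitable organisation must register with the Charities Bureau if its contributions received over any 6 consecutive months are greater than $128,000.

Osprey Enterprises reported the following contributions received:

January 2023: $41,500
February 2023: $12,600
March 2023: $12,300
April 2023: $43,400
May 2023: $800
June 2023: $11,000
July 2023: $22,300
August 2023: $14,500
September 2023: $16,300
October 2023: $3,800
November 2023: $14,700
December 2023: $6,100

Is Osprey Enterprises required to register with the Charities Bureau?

No

January 2023–June 2023: $41,500 + $12,600 + $12,300 + $43,400 + $800 + $11,000 = $121,600 (under)
February 2023–July 2023: $12,600 + $12,300 + $43,400 + $800 + $11,000 + $22,300 = $102,400 (under)
March 2023–August 2023: $12,300 + $43,400 + $800 + $11,000 + $22,300 + $14,500 = $104,300 (under)
April 2023–September 2023: $43,400 + $800 + $11,000 + $22,300 + $14,500 + $16,300 = $108,300 (under)
May 2023–October 2023: $800 + $11,000 + $22,300 + $14,500 + $16,300 + $3,800 = $68,700 (under)
June 2023–November 2023: $11,000 + $22,300 + $14,500 + $16,300 + $3,800 + $14,700 = $82,600 (under)
July 2023–December 2023: $22,300 + $14,500 + $16,300 + $3,800 + $14,700 + $6,100 = $77,700 (under)
No window exceeds $128,000.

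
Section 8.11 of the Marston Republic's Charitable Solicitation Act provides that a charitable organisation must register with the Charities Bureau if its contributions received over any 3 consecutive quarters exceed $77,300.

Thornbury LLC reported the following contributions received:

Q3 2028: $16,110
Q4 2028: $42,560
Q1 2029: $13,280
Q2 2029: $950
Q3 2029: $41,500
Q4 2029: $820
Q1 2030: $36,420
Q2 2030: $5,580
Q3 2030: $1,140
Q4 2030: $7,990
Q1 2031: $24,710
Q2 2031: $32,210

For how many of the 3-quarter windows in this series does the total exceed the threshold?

1

Q3 2028–Q1 2029: $16,110 + $42,560 + $13,280 = $71,950 (under)
Q4 2028–Q2 2029: $42,560 + $13,280 + $950 = $56,790 (under)
Q1 2029–Q3 2029: $13,280 + $950 + $41,500 = $55,730 (under)
Q2 2029–Q4 2029: $950 + $41,500 + $820 = $43,270 (under)
Q3 2029–Q1 2030: $41,500 + $820 + $36,420 = $78,740 (over)
Q4 2029–Q2 2030: $820 + $36,420 + $5,580 = $42,820 (under)
Q1 2030–Q3 2030: $36,420 + $5,580 + $1,140 = $43,140 (under)
Q2 2030–Q4 2030: $5,580 + $1,140 + $7,990 = $14,710 (under)
Q3 2030–Q1 2031: $1,140 + $7,990 + $24,710 = $33,840 (under)
Q4 2030–Q2 2031: $7,990 + $24,710 + $32,210 = $64,910 (under)
1 window exceeds the threshold.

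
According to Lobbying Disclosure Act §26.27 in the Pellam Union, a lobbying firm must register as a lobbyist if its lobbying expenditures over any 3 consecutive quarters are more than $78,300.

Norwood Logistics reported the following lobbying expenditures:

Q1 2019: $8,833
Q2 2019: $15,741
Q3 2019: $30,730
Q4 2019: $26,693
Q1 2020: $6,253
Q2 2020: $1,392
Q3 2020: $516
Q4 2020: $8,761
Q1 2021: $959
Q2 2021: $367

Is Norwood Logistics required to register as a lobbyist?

Q1 2019–Q3 2019: $8,833 + $15,741 + $30,730 = $55,304 (under)
Q2 2019–Q4 2019: $15,741 + $30,730 + $26,693 = $73,164 (under)
Q3 2019–Q1 2020: $30,730 + $26,693 + $6,253 = $63,676 (under)
Q4 2019–Q2 2020: $26,693 + $6,253 + $1,392 = $34,338 (under)
Q1 2020–Q3 2020: $6,253 + $1,392 + $516 = $8,161 (under)
Q2 2020–Q4 2020: $1,392 + $516 + $8,761 = $10,669 (under)
Q3 2020–Q1 2021: $516 + $8,761 + $959 = $10,236 (under)
Q4 2020–Q2 2021: $8,761 + $959 + $367 = $10,087 (under)
No window exceeds $78,300.

No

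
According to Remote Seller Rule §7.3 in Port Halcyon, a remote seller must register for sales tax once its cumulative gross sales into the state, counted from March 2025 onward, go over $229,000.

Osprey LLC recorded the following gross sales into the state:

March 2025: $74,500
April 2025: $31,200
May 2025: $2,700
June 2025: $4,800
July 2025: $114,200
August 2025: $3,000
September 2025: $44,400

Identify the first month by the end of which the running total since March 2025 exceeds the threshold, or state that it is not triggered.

August 2025

Through March 2025: $74,500
Through April 2025: $105,700
Through May 2025: $108,400
Through June 2025: $113,200
Through July 2025: $227,400
Through August 2025: $230,400 ← exceeds threshold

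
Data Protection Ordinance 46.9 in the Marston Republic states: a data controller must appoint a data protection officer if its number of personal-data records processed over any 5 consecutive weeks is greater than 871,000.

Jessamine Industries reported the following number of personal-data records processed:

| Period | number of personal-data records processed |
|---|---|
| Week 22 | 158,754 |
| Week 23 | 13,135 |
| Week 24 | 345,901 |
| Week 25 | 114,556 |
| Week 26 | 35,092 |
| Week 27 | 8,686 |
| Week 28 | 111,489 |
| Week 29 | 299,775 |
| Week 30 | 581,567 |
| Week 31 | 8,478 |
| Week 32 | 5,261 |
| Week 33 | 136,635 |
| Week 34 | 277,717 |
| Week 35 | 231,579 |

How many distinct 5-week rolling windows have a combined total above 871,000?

Week 22–Week 26: 158,754 + 13,135 + 345,901 + 114,556 + 35,092 = 667,438 (under)
Week 23–Week 27: 13,135 + 345,901 + 114,556 + 35,092 + 8,686 = 517,370 (under)
Week 24–Week 28: 345,901 + 114,556 + 35,092 + 8,686 + 111,489 = 615,724 (under)
Week 25–Week 29: 114,556 + 35,092 + 8,686 + 111,489 + 299,775 = 569,598 (under)
Week 26–Week 30: 35,092 + 8,686 + 111,489 + 299,775 + 581,567 = 1,036,609 (over)
Week 27–Week 31: 8,686 + 111,489 + 299,775 + 581,567 + 8,478 = 1,009,995 (over)
Week 28–Week 32: 111,489 + 299,775 + 581,567 + 8,478 + 5,261 = 1,006,570 (over)
Week 29–Week 33: 299,775 + 581,567 + 8,478 + 5,261 + 136,635 = 1,031,716 (over)
Week 30–Week 34: 581,567 + 8,478 + 5,261 + 136,635 + 277,717 = 1,009,658 (over)
Week 31–Week 35: 8,478 + 5,261 + 136,635 + 277,717 + 231,579 = 659,670 (under)
5 windows exceed the threshold.

5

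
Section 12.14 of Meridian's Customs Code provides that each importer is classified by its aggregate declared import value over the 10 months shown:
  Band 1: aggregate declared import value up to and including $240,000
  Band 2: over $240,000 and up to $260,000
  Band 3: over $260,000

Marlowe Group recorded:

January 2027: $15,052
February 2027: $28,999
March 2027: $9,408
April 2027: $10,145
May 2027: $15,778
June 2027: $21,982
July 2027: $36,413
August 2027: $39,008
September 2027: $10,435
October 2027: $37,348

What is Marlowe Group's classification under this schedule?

Aggregate declared import value: $15,052 + $28,999 + $9,408 + $10,145 + $15,778 + $21,982 + $36,413 + $39,008 + $10,435 + $37,348 = $224,568.
$224,568 ≤ $240,000, so Band 1 applies.

Band 1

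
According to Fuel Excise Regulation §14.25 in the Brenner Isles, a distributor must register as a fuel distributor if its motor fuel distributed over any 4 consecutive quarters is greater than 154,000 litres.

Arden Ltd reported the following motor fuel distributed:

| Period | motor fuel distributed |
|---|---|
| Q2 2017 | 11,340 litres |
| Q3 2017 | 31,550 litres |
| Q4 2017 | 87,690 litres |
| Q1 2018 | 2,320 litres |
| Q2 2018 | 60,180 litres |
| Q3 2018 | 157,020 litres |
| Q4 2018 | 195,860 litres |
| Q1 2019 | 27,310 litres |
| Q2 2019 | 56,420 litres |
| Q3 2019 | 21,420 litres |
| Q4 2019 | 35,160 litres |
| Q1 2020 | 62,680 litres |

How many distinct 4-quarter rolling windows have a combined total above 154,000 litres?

7

Q2 2017–Q1 2018: 11,340 litres + 31,550 litres + 87,690 litres + 2,320 litres = 132,900 litres (under)
Q3 2017–Q2 2018: 31,550 litres + 87,690 litres + 2,320 litres + 60,180 litres = 181,740 litres (over)
Q4 2017–Q3 2018: 87,690 litres + 2,320 litres + 60,180 litres + 157,020 litres = 307,210 litres (over)
Q1 2018–Q4 2018: 2,320 litres + 60,180 litres + 157,020 litres + 195,860 litres = 415,380 litres (over)
Q2 2018–Q1 2019: 60,180 litres + 157,020 litres + 195,860 litres + 27,310 litres = 440,370 litres (over)
Q3 2018–Q2 2019: 157,020 litres + 195,860 litres + 27,310 litres + 56,420 litres = 436,610 litres (over)
Q4 2018–Q3 2019: 195,860 litres + 27,310 litres + 56,420 litres + 21,420 litres = 301,010 litres (over)
Q1 2019–Q4 2019: 27,310 litres + 56,420 litres + 21,420 litres + 35,160 litres = 140,310 litres (under)
Q2 2019–Q1 2020: 56,420 litres + 21,420 litres + 35,160 litres + 62,680 litres = 175,680 litres (over)
7 windows exceed the threshold.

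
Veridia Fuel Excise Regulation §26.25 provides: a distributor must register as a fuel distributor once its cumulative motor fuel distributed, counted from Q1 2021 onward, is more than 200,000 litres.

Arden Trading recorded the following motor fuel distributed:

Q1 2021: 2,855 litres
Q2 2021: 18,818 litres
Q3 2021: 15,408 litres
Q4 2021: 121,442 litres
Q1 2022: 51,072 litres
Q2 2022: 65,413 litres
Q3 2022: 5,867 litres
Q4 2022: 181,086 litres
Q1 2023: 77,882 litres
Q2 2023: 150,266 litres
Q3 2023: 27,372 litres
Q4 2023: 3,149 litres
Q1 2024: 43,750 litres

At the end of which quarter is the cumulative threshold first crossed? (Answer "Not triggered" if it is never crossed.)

Q1 2022

Through Q1 2021: 2,855 litres
Through Q2 2021: 21,673 litres
Through Q3 2021: 37,081 litres
Through Q4 2021: 158,523 litres
Through Q1 2022: 209,595 litres ← exceeds threshold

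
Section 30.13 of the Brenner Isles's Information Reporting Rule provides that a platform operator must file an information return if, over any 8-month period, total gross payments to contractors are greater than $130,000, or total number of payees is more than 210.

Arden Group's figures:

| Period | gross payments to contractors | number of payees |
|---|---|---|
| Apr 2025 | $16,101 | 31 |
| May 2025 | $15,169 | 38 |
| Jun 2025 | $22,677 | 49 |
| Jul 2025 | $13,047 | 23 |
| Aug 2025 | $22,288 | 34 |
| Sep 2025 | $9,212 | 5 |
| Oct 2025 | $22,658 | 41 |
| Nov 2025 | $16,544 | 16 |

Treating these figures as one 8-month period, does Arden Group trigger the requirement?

Total gross payments to contractors: $16,101 + $15,169 + $22,677 + $13,047 + $22,288 + $9,212 + $22,658 + $16,544 = $137,696 (> $130,000).
Total number of payees: 31 + 38 + 49 + 23 + 34 + 5 + 41 + 16 = 237 (> 210).
The test is 'or': at least one threshold is exceeded.

Yes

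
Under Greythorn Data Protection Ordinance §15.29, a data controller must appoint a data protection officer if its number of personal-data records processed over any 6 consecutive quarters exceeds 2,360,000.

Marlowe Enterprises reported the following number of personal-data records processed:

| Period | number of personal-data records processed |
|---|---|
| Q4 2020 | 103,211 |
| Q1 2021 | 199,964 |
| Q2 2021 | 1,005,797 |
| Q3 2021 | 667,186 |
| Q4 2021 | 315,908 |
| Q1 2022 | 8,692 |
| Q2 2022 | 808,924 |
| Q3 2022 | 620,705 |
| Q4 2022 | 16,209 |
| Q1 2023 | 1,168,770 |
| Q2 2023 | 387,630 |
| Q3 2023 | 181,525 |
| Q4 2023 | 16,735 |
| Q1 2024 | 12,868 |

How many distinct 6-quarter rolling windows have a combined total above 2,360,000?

7

Q4 2020–Q1 2022: 103,211 + 199,964 + 1,005,797 + 667,186 + 315,908 + 8,692 = 2,300,758 (under)
Q1 2021–Q2 2022: 199,964 + 1,005,797 + 667,186 + 315,908 + 8,692 + 808,924 = 3,006,471 (over)
Q2 2021–Q3 2022: 1,005,797 + 667,186 + 315,908 + 8,692 + 808,924 + 620,705 = 3,427,212 (over)
Q3 2021–Q4 2022: 667,186 + 315,908 + 8,692 + 808,924 + 620,705 + 16,209 = 2,437,624 (over)
Q4 2021–Q1 2023: 315,908 + 8,692 + 808,924 + 620,705 + 16,209 + 1,168,770 = 2,939,208 (over)
Q1 2022–Q2 2023: 8,692 + 808,924 + 620,705 + 16,209 + 1,168,770 + 387,630 = 3,010,930 (over)
Q2 2022–Q3 2023: 808,924 + 620,705 + 16,209 + 1,168,770 + 387,630 + 181,525 = 3,183,763 (over)
Q3 2022–Q4 2023: 620,705 + 16,209 + 1,168,770 + 387,630 + 181,525 + 16,735 = 2,391,574 (over)
Q4 2022–Q1 2024: 16,209 + 1,168,770 + 387,630 + 181,525 + 16,735 + 12,868 = 1,783,737 (under)
7 windows exceed the threshold.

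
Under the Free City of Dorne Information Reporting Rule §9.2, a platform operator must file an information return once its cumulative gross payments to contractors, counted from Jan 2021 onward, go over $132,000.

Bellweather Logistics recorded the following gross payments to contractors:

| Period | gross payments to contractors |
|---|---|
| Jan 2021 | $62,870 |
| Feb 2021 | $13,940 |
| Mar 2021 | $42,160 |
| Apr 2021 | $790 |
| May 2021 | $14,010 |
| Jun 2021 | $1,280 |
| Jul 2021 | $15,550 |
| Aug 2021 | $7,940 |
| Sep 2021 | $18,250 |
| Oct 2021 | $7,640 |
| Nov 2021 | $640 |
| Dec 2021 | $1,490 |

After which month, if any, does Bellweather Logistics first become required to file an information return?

Through Jan 2021: $62,870
Through Feb 2021: $76,810
Through Mar 2021: $118,970
Through Apr 2021: $119,760
Through May 2021: $133,770 ← exceeds threshold

May 2021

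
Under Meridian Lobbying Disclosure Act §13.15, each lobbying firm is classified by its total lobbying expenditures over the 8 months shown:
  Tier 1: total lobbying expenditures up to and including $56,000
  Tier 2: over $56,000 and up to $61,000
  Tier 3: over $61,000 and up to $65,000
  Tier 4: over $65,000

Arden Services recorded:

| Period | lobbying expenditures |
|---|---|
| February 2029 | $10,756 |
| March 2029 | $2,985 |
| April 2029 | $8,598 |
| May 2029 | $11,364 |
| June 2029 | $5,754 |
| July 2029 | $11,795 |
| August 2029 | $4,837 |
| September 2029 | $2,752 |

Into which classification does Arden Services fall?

Total lobbying expenditures: $10,756 + $2,985 + $8,598 + $11,364 + $5,754 + $11,795 + $4,837 + $2,752 = $58,841.
$56,000 < $58,841 ≤ $61,000, so Tier 2 applies.

Tier 2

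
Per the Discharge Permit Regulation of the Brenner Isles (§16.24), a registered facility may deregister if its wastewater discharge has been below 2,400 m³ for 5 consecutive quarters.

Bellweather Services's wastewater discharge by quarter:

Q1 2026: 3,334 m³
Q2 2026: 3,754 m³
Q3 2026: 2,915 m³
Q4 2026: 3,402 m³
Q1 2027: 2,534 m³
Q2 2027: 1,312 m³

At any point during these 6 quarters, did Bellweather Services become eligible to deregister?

No

Quarters below 2,400 m³: Q2 2027.
Longest run of consecutive quarters below the threshold: 1.
1 < 5, so Bellweather Services never became eligible.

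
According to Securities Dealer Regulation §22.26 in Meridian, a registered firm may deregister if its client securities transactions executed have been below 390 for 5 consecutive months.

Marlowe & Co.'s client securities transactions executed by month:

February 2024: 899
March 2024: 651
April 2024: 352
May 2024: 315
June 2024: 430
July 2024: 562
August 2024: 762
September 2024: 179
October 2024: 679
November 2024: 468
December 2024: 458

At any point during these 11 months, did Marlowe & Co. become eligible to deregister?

No

Months below 390: April 2024, May 2024, September 2024.
Longest run of consecutive months below the threshold: 2.
2 < 5, so Marlowe & Co. never became eligible.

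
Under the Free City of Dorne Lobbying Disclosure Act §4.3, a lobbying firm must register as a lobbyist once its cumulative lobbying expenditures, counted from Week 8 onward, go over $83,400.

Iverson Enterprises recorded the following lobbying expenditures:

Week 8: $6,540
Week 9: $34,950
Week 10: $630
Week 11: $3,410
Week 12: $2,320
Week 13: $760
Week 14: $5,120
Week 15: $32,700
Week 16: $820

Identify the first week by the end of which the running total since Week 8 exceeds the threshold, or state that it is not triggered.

Week 15

Through Week 8: $6,540
Through Week 9: $41,490
Through Week 10: $42,120
Through Week 11: $45,530
Through Week 12: $47,850
Through Week 13: $48,610
Through Week 14: $53,730
Through Week 15: $86,430 ← exceeds threshold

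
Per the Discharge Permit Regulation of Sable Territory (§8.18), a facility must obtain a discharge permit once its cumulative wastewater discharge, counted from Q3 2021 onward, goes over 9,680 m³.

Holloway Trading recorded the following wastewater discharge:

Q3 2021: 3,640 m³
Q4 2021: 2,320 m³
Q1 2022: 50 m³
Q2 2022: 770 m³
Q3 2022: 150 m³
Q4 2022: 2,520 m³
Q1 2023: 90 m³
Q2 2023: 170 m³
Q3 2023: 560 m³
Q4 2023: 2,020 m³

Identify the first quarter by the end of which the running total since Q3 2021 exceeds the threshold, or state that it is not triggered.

Q2 2023

Through Q3 2021: 3,640 m³
Through Q4 2021: 5,960 m³
Through Q1 2022: 6,010 m³
Through Q2 2022: 6,780 m³
Through Q3 2022: 6,930 m³
Through Q4 2022: 9,450 m³
Through Q1 2023: 9,540 m³
Through Q2 2023: 9,710 m³ ← exceeds threshold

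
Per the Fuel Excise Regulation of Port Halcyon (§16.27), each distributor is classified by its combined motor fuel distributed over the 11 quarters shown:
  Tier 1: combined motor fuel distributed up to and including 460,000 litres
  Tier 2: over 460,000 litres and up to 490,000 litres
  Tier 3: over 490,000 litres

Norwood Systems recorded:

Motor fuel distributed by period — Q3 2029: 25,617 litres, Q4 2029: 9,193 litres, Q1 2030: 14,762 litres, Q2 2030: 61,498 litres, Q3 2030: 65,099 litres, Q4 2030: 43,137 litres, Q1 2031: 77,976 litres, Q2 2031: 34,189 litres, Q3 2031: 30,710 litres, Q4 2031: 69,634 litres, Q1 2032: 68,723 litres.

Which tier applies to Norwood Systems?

Combined motor fuel distributed: 25,617 litres + 9,193 litres + 14,762 litres + 61,498 litres + 65,099 litres + 43,137 litres + 77,976 litres + 34,189 litres + 30,710 litres + 69,634 litres + 68,723 litres = 500,538 litres.
500,538 litres > 490,000 litres, so Tier 3 applies.

Tier 3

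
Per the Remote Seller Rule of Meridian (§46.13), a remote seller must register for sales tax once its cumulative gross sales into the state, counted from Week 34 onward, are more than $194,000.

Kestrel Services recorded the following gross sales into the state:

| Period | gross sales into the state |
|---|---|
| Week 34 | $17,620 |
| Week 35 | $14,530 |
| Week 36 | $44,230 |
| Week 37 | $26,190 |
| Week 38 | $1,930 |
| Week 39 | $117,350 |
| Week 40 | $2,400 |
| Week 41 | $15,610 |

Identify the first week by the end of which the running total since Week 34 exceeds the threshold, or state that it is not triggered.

Week 39

Through Week 34: $17,620
Through Week 35: $32,150
Through Week 36: $76,380
Through Week 37: $102,570
Through Week 38: $104,500
Through Week 39: $221,850 ← exceeds threshold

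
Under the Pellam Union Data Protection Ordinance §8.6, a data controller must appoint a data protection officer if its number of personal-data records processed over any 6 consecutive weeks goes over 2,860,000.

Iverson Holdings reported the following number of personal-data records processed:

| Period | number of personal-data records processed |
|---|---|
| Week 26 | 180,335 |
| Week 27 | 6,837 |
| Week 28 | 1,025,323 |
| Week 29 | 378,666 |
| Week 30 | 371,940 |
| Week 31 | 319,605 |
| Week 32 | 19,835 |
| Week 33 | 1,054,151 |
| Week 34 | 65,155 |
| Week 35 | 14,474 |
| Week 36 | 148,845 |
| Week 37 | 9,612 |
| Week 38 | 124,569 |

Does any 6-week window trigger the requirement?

Yes

Week 26–Week 31: 180,335 + 6,837 + 1,025,323 + 378,666 + 371,940 + 319,605 = 2,282,706 (under)
Week 27–Week 32: 6,837 + 1,025,323 + 378,666 + 371,940 + 319,605 + 19,835 = 2,122,206 (under)
Week 28–Week 33: 1,025,323 + 378,666 + 371,940 + 319,605 + 19,835 + 1,054,151 = 3,169,520 (over)
Week 29–Week 34: 378,666 + 371,940 + 319,605 + 19,835 + 1,054,151 + 65,155 = 2,209,352 (under)
Week 30–Week 35: 371,940 + 319,605 + 19,835 + 1,054,151 + 65,155 + 14,474 = 1,845,160 (under)
Week 31–Week 36: 319,605 + 19,835 + 1,054,151 + 65,155 + 14,474 + 148,845 = 1,622,065 (under)
Week 32–Week 37: 19,835 + 1,054,151 + 65,155 + 14,474 + 148,845 + 9,612 = 1,312,072 (under)
Week 33–Week 38: 1,054,151 + 65,155 + 14,474 + 148,845 + 9,612 + 124,569 = 1,416,806 (under)
At least one window exceeds 2,860,000.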